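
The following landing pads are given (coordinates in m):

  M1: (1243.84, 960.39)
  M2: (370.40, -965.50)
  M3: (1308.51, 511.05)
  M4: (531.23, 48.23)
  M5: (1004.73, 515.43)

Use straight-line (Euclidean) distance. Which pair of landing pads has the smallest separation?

M3 and M5

Pairwise distances:
M3–M5: 303.81 m
M1–M3: 453.97 m
M1–M5: 505.14 m
M4–M5: 665.19 m
M3–M4: 904.64 m
M2–M4: 1026.41 m
M1–M4: 1157.52 m
M2–M5: 1611.06 m
M2–M3: 1749.36 m
M1–M2: 2114.70 m
Closest pair: M3–M5 at 303.81 m.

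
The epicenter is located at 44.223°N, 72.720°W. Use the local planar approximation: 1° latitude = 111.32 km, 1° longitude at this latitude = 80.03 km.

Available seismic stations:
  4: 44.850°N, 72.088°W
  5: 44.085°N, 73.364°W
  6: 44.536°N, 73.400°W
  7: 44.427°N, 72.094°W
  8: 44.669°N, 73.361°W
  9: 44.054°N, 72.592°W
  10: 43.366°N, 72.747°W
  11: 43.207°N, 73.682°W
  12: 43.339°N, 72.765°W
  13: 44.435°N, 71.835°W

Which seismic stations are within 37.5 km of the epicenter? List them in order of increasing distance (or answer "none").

Distances from 44.223°N, 72.720°W:
4: √((0.627·111.32)² + (0.632·80.03)²) = √(4871.71055 + 2558.23119) = 86.197 km
5: √((-0.138·111.32)² + (-0.644·80.03)²) = √(235.99596 + 2656.30151) = 53.780 km
6: √((0.313·111.32)² + (-0.680·80.03)²) = √(1214.04580 + 2961.57994) = 64.619 km
7: √((0.204·111.32)² + (0.626·80.03)²) = √(515.71140 + 2509.88776) = 55.005 km
8: √((0.446·111.32)² + (-0.641·80.03)²) = √(2464.99540 + 2631.61100) = 71.391 km
9: √((-0.169·111.32)² + (0.128·80.03)²) = √(353.93198 + 104.93626) = 21.421 km
10: √((-0.857·111.32)² + (-0.027·80.03)²) = √(9101.39659 + 4.66910) = 95.426 km
11: √((-1.016·111.32)² + (-0.962·80.03)²) = √(12791.86335 + 5927.28456) = 136.818 km
12: √((-0.884·111.32)² + (-0.045·80.03)²) = √(9683.91403 + 12.96972) = 98.473 km
13: √((0.212·111.32)² + (0.885·80.03)²) = √(556.95245 + 5016.40018) = 74.655 km
Threshold 37.5 km: 9 (21.421 km) is within range.

9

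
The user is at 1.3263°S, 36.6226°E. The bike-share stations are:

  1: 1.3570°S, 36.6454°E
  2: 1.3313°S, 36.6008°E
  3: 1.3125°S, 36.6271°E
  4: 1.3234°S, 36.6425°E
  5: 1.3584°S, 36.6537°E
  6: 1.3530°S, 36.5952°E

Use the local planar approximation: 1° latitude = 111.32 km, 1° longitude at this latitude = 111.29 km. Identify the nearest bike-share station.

3

Distances from 1.3263°S, 36.6226°E:
1: 4.2565 km
2: 2.4892 km
3: 1.6158 km
4: 2.2381 km
5: 4.9748 km
6: 4.2583 km
Minimum: 3 at 1.6158 km.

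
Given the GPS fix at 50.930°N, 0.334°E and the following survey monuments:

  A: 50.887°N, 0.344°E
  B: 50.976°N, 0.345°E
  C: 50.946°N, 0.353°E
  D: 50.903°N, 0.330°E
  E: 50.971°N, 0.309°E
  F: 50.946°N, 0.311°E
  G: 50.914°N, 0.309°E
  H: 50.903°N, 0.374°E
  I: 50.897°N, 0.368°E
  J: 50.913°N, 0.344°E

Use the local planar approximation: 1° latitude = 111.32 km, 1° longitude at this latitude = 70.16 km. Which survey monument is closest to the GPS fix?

Distances from 50.930°N, 0.334°E:
A: √((-0.043·111.32)² + (0.010·70.16)²) = √(22.91307 + 0.49224) = 4.838 km
B: √((0.046·111.32)² + (0.011·70.16)²) = √(26.22177 + 0.59561) = 5.179 km
C: √((0.016·111.32)² + (0.019·70.16)²) = √(3.17239 + 1.77700) = 2.225 km
D: √((-0.027·111.32)² + (-0.004·70.16)²) = √(9.03387 + 0.07876) = 3.019 km
E: √((0.041·111.32)² + (-0.025·70.16)²) = √(20.83119 + 3.07652) = 4.890 km
F: √((0.016·111.32)² + (-0.023·70.16)²) = √(3.17239 + 2.60396) = 2.403 km
G: √((-0.016·111.32)² + (-0.025·70.16)²) = √(3.17239 + 3.07652) = 2.500 km
H: √((-0.027·111.32)² + (0.040·70.16)²) = √(9.03387 + 7.87588) = 4.112 km
I: √((-0.033·111.32)² + (0.034·70.16)²) = √(13.49504 + 5.69032) = 4.380 km
J: √((-0.017·111.32)² + (0.010·70.16)²) = √(3.58133 + 0.49224) = 2.018 km
Minimum: J at 2.018 km.

J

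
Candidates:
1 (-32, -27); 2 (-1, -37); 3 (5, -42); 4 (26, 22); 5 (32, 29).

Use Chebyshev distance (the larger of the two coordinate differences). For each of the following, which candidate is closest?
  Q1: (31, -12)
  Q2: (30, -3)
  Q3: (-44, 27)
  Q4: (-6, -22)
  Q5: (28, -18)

Q1→3; Q2→4; Q3→1; Q4→2; Q5→3

Q1 at (31, -12):
  1: max(|-63|, |-15|) = 63
  2: max(|-32|, |-25|) = 32
  3: max(|-26|, |-30|) = 30
  4: max(|-5|, |34|) = 34
  5: max(|1|, |41|) = 41
  → nearest: 3 (30)
Q2 at (30, -3):
  1: max(|-62|, |-24|) = 62
  2: max(|-31|, |-34|) = 34
  3: max(|-25|, |-39|) = 39
  4: max(|-4|, |25|) = 25
  5: max(|2|, |32|) = 32
  → nearest: 4 (25)
Q3 at (-44, 27):
  1: max(|12|, |-54|) = 54
  2: max(|43|, |-64|) = 64
  3: max(|49|, |-69|) = 69
  4: max(|70|, |-5|) = 70
  5: max(|76|, |2|) = 76
  → nearest: 1 (54)
Q4 at (-6, -22):
  1: max(|-26|, |-5|) = 26
  2: max(|5|, |-15|) = 15
  3: max(|11|, |-20|) = 20
  4: max(|32|, |44|) = 44
  5: max(|38|, |51|) = 51
  → nearest: 2 (15)
Q5 at (28, -18):
  1: max(|-60|, |-9|) = 60
  2: max(|-29|, |-19|) = 29
  3: max(|-23|, |-24|) = 24
  4: max(|-2|, |40|) = 40
  5: max(|4|, |47|) = 47
  → nearest: 3 (24)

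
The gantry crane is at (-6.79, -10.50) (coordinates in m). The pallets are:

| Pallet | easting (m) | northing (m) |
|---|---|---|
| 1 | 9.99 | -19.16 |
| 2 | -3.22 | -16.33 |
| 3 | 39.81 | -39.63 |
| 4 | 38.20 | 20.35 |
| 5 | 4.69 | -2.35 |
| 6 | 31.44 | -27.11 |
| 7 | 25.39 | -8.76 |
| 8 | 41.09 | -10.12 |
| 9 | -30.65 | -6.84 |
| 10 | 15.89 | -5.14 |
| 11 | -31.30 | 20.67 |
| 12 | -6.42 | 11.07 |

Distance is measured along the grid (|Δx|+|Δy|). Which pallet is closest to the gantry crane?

Distances from (-6.79, -10.50):
1: 25.44 m
2: 9.40 m
3: 75.73 m
4: 75.84 m
5: 19.63 m
6: 54.84 m
7: 33.92 m
8: 48.26 m
9: 27.52 m
10: 28.04 m
11: 55.68 m
12: 21.94 m
Minimum: 2 at 9.40 m.

2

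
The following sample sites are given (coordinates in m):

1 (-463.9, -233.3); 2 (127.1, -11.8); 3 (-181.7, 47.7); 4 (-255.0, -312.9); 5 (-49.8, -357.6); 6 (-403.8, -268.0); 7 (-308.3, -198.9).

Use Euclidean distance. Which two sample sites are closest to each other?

1 and 6

Pairwise distances:
1–6: 69.4 m
6–7: 117.9 m
4–7: 125.8 m
4–6: 155.4 m
1–7: 159.4 m
4–5: 210.0 m
1–4: 223.6 m
3–7: 277.2 m
5–7: 303.3 m
2–3: 314.5 m
5–6: 365.2 m
3–4: 368.0 m
3–6: 386.0 m
2–5: 388.4 m
1–3: 398.2 m
3–5: 426.2 m
1–5: 432.4 m
2–7: 473.9 m
2–4: 486.5 m
2–6: 589.5 m
1–2: 631.1 m
Closest pair: 1–6 at 69.4 m.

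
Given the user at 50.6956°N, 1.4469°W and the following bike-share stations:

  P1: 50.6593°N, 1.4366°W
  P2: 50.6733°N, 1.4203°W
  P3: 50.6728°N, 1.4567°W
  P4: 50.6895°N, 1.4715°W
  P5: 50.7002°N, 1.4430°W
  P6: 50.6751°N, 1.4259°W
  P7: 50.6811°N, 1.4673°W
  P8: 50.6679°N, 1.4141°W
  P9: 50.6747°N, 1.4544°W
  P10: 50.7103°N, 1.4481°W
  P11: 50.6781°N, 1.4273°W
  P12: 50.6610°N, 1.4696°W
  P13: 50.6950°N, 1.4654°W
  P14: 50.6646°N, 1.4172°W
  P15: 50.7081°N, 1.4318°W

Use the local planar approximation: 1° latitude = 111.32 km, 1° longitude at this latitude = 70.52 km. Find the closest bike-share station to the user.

P5

Distances from 50.6956°N, 1.4469°W:
P1: 4.1057 km
P2: 3.1115 km
P3: 2.6305 km
P4: 1.8630 km
P5: 0.5813 km
P6: 2.7205 km
P7: 2.1622 km
P8: 3.8547 km
P9: 2.3859 km
P10: 1.6386 km
P11: 2.3886 km
P12: 4.1711 km
P13: 1.3063 km
P14: 4.0368 km
P15: 1.7522 km
Minimum: P5 at 0.5813 km.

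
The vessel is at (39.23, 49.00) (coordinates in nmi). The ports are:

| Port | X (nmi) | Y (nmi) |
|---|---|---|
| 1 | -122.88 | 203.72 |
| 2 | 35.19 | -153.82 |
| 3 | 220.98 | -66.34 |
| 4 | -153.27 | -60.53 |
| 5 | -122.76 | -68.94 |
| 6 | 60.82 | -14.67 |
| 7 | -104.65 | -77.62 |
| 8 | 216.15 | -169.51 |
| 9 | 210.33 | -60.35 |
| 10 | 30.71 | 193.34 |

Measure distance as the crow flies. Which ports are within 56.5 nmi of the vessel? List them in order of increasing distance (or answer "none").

Distances from (39.23, 49.00):
1: √((-162.11)² + (154.72)²) = √(26279.6521 + 23938.2784) = 224.09 nmi
2: √((-4.04)² + (-202.82)²) = √(16.3216 + 41135.9524) = 202.86 nmi
3: √((181.75)² + (-115.34)²) = √(33033.0625 + 13303.3156) = 215.26 nmi
4: √((-192.50)² + (-109.53)²) = √(37056.2500 + 11996.8209) = 221.48 nmi
5: √((-161.99)² + (-117.94)²) = √(26240.7601 + 13909.8436) = 200.38 nmi
6: √((21.59)² + (-63.67)²) = √(466.1281 + 4053.8689) = 67.23 nmi
7: √((-143.88)² + (-126.62)²) = √(20701.4544 + 16032.6244) = 191.66 nmi
8: √((176.92)² + (-218.51)²) = √(31300.6864 + 47746.6201) = 281.15 nmi
9: √((171.10)² + (-109.35)²) = √(29275.2100 + 11957.4225) = 203.06 nmi
10: √((-8.52)² + (144.34)²) = √(72.5904 + 20834.0356) = 144.59 nmi
Threshold 56.5 nmi: none within range.

none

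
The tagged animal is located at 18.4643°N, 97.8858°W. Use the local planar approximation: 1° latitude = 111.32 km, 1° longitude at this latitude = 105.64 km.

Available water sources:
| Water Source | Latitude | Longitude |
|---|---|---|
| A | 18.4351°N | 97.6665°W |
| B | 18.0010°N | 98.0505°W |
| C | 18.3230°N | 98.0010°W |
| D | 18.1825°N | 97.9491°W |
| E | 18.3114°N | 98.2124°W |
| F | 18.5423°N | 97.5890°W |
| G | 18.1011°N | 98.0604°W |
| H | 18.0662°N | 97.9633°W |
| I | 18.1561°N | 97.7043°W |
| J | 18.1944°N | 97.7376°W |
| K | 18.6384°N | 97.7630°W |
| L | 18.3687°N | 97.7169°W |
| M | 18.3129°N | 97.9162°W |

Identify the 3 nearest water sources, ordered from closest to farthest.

M, C, L

Distances from 18.4643°N, 97.8858°W:
A: 23.3938 km
B: 54.4303 km
C: 19.8877 km
D: 32.0748 km
E: 38.4720 km
F: 32.5340 km
G: 44.4399 km
H: 45.0664 km
I: 39.3030 km
J: 33.8795 km
K: 23.3217 km
L: 20.7753 km
M: 17.1571 km
Sorted: M (17.1571 km) < C (19.8877 km) < L (20.7753 km) < K (23.3217 km) < A (23.3938 km) < …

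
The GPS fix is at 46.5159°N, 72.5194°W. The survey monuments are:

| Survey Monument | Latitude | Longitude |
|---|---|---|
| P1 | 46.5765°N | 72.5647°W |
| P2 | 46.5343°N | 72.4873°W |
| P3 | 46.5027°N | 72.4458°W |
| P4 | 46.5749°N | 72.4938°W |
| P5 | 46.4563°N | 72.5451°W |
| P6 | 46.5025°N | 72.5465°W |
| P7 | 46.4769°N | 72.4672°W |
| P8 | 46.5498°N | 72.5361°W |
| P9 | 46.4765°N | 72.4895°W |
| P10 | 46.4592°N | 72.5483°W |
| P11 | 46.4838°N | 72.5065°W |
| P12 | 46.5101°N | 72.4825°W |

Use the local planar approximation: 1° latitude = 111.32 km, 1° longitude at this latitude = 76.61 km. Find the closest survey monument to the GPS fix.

P6

Distances from 46.5159°N, 72.5194°W:
P1: 7.5863 km
P2: 3.2005 km
P3: 5.8268 km
P4: 6.8544 km
P5: 6.9206 km
P6: 2.5565 km
P7: 5.9026 km
P8: 3.9847 km
P9: 4.9481 km
P10: 6.6889 km
P11: 3.7075 km
P12: 2.8997 km
Minimum: P6 at 2.5565 km.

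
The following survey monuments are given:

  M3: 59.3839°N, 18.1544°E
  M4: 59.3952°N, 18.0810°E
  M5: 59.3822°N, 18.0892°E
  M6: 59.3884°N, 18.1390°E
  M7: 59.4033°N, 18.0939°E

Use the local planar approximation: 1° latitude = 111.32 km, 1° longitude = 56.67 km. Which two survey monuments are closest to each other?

M3 and M6

Pairwise distances:
M3–M4: √((0.0113·111.32)² + (-0.0734·56.67)²) = √(1.582353 + 17.302089) = 4.3456 km
M3–M5: √((-0.0017·111.32)² + (-0.0652·56.67)²) = √(0.035813 + 13.652168) = 3.6997 km
M3–M6: √((0.0045·111.32)² + (-0.0154·56.67)²) = √(0.250941 + 0.761637) = 1.0063 km
M3–M7: √((0.0194·111.32)² + (-0.0605·56.67)²) = √(4.663907 + 11.754852) = 4.0520 km
M4–M5: √((-0.0130·111.32)² + (0.0082·56.67)²) = √(2.094272 + 0.215941) = 1.5199 km
M4–M6: √((-0.0068·111.32)² + (0.0580·56.67)²) = √(0.573013 + 10.803449) = 3.3729 km
M4–M7: √((0.0081·111.32)² + (0.0129·56.67)²) = √(0.813048 + 0.534424) = 1.1608 km
M5–M6: √((0.0062·111.32)² + (0.0498·56.67)²) = √(0.476354 + 7.964621) = 2.9053 km
M5–M7: √((0.0211·111.32)² + (0.0047·56.67)²) = √(5.517106 + 0.070942) = 2.3639 km
M6–M7: √((0.0149·111.32)² + (-0.0451·56.67)²) = √(2.751180 + 6.532201) = 3.0469 km
Closest pair: M3–M6 at 1.0063 km.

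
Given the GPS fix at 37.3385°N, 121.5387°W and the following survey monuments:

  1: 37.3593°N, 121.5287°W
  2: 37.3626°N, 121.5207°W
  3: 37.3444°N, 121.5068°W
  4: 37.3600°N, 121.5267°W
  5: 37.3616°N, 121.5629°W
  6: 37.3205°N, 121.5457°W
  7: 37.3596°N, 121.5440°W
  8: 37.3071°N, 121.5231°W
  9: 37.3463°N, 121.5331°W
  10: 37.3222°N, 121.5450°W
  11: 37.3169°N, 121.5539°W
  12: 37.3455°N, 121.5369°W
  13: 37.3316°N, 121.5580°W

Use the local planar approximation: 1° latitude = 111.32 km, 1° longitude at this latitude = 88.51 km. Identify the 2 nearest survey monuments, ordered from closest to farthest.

12, 9

Distances from 37.3385°N, 121.5387°W:
1: √((0.0208·111.32)² + (0.0100·88.51)²) = √(5.361336 + 0.783402) = 2.4789 km
2: √((0.0241·111.32)² + (0.0180·88.51)²) = √(7.197480 + 2.538223) = 3.1202 km
3: √((0.0059·111.32)² + (0.0319·88.51)²) = √(0.431370 + 7.971977) = 2.8989 km
4: √((0.0215·111.32)² + (0.0120·88.51)²) = √(5.728268 + 1.128099) = 2.6185 km
5: √((0.0231·111.32)² + (-0.0242·88.51)²) = √(6.612571 + 4.587916) = 3.3467 km
6: √((-0.0180·111.32)² + (-0.0070·88.51)²) = √(4.015054 + 0.383867) = 2.0974 km
7: √((0.0211·111.32)² + (-0.0053·88.51)²) = √(5.517106 + 0.220058) = 2.3952 km
8: √((-0.0314·111.32)² + (0.0156·88.51)²) = √(12.218157 + 1.906487) = 3.7583 km
9: √((0.0078·111.32)² + (0.0056·88.51)²) = √(0.753938 + 0.245675) = 0.9998 km
10: √((-0.0163·111.32)² + (-0.0063·88.51)²) = √(3.292468 + 0.310932) = 1.8983 km
11: √((-0.0216·111.32)² + (-0.0152·88.51)²) = √(5.781678 + 1.809972) = 2.7553 km
12: √((0.0070·111.32)² + (0.0018·88.51)²) = √(0.607215 + 0.025382) = 0.7954 km
13: √((-0.0069·111.32)² + (-0.0193·88.51)²) = √(0.589990 + 2.918094) = 1.8730 km
Sorted: 12 (0.7954 km) < 9 (0.9998 km) < 13 (1.8730 km) < 10 (1.8983 km) < …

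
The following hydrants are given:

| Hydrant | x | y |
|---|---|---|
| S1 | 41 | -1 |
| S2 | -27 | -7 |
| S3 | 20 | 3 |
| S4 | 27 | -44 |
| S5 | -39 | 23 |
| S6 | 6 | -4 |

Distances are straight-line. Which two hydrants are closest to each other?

S3 and S6

Pairwise distances:
S1–S2: 68.26
S1–S3: 21.38
S1–S4: 45.22
S1–S5: 83.52
S1–S6: 35.13
S2–S3: 48.05
S2–S4: 65.46
S2–S5: 32.31
S2–S6: 33.14
S3–S4: 47.52
S3–S5: 62.30
S3–S6: 15.65
S4–S5: 94.05
S4–S6: 45.18
S5–S6: 52.48
Closest pair: S3–S6 at 15.65.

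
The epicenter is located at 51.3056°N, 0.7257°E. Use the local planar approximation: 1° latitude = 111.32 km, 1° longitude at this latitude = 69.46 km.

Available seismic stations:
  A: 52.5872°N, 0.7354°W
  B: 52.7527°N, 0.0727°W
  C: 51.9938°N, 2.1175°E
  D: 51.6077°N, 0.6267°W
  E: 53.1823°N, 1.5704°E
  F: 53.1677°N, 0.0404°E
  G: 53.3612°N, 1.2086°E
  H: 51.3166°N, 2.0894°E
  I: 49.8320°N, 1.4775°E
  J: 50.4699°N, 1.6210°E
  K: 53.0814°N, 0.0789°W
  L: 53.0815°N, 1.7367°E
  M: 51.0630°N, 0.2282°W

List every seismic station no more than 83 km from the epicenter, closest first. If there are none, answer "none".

Distances from 51.3056°N, 0.7257°E:
A: √((1.2816·111.32)² + (-1.4611·69.46)²) = √(20354.076047 + 10299.815362) = 175.0825 km
B: √((1.4471·111.32)² + (-0.7984·69.46)²) = √(25950.365696 + 3075.463765) = 170.3697 km
C: √((0.6882·111.32)² + (1.3918·69.46)²) = √(5869.157065 + 9345.945029) = 123.3495 km
D: √((0.3021·111.32)² + (-1.3524·69.46)²) = √(1130.961565 + 8824.292233) = 99.7760 km
E: √((1.8767·111.32)² + (0.8447·69.46)²) = √(43645.161346 + 3442.504735) = 216.9969 km
F: √((1.8621·111.32)² + (-0.6853·69.46)²) = √(42968.717913 + 2265.849298) = 212.6842 km
G: √((2.0556·111.32)² + (0.4829·69.46)²) = √(52362.890643 + 1125.081462) = 231.2747 km
H: √((0.0110·111.32)² + (1.3637·69.46)²) = √(1.499449 + 8972.371330) = 94.7305 km
I: √((-1.4736·111.32)² + (0.7518·69.46)²) = √(26909.499549 + 2726.931324) = 172.1523 km
J: √((-0.8357·111.32)² + (0.8953·69.46)²) = √(8654.603971 + 3867.289883) = 111.9013 km
K: √((1.7758·111.32)² + (-0.8046·69.46)²) = √(39078.195264 + 3123.414445) = 205.4303 km
L: √((1.7759·111.32)² + (1.0110·69.46)²) = √(39082.596582 + 4931.418603) = 209.7952 km
M: √((-0.2426·111.32)² + (-0.9539·69.46)²) = √(729.336567 + 4390.108517) = 71.5503 km
Threshold 83 km: M (71.5503 km) is within range.

M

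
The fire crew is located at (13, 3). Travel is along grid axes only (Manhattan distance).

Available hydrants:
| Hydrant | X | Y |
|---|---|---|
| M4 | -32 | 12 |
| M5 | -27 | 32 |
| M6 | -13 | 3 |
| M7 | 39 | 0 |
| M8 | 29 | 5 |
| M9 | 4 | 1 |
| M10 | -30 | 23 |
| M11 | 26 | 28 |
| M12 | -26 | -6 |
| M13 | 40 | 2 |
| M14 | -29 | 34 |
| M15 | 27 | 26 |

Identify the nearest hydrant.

Distances from (13, 3):
M4: 54
M5: 69
M6: 26
M7: 29
M8: 18
M9: 11
M10: 63
M11: 38
M12: 48
M13: 28
M14: 73
M15: 37
Minimum: M9 at 11.

M9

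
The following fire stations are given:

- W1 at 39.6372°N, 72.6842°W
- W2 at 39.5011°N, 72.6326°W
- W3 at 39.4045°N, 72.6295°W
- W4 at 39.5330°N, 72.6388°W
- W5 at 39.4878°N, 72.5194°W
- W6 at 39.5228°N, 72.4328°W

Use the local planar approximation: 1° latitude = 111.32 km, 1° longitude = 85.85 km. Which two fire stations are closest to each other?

Pairwise distances:
W1–W2: √((-0.1361·111.32)² + (0.0516·85.85)²) = √(229.542256 + 19.623660) = 15.7850 km
W1–W3: √((-0.2327·111.32)² + (0.0547·85.85)²) = √(671.025713 + 22.052369) = 26.3264 km
W1–W4: √((-0.1042·111.32)² + (0.0454·85.85)²) = √(134.549421 + 15.191208) = 12.2369 km
W1–W5: √((-0.1494·111.32)² + (0.1648·85.85)²) = √(276.597080 + 200.168168) = 21.8350 km
W1–W6: √((-0.1144·111.32)² + (0.2514·85.85)²) = √(162.180429 + 465.812508) = 25.0598 km
W2–W3: √((-0.0966·111.32)² + (0.0031·85.85)²) = √(115.638020 + 0.070828) = 10.7568 km
W2–W4: √((0.0319·111.32)² + (-0.0062·85.85)²) = √(12.610368 + 0.283311) = 3.5908 km
W2–W5: √((-0.0133·111.32)² + (0.1132·85.85)²) = √(2.192046 + 94.443800) = 9.8304 km
W2–W6: √((0.0217·111.32)² + (0.1998·85.85)²) = √(5.835336 + 294.219577) = 17.3221 km
W3–W4: √((0.1285·111.32)² + (-0.0093·85.85)²) = √(204.622153 + 0.637451) = 14.3269 km
W3–W5: √((0.0833·111.32)² + (0.1101·85.85)²) = √(85.987713 + 89.341911) = 13.2412 km
W3–W6: √((0.1183·111.32)² + (0.1967·85.85)²) = √(173.426670 + 285.160468) = 21.4146 km
W4–W5: √((-0.0452·111.32)² + (0.1194·85.85)²) = √(25.317643 + 105.072545) = 11.4189 km
W4–W6: √((-0.0102·111.32)² + (0.2060·85.85)²) = √(1.289278 + 312.762762) = 17.7215 km
W5–W6: √((0.0350·111.32)² + (0.0866·85.85)²) = √(15.180374 + 55.273426) = 8.3937 km
Closest pair: W2–W4 at 3.5908 km.

W2 and W4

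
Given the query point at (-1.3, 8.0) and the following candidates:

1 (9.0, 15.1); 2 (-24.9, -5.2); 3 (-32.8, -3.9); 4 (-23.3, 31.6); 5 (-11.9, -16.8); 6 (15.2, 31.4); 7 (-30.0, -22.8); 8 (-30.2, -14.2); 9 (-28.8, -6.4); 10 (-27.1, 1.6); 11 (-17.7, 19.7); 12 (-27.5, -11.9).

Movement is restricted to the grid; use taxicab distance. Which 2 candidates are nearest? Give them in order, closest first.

1, 11

Distances from (-1.3, 8.0):
1: |10.3| + |7.1| = 10.3 + 7.1 = 17.4
2: |-23.6| + |-13.2| = 23.6 + 13.2 = 36.8
3: |-31.5| + |-11.9| = 31.5 + 11.9 = 43.4
4: |-22.0| + |23.6| = 22.0 + 23.6 = 45.6
5: |-10.6| + |-24.8| = 10.6 + 24.8 = 35.4
6: |16.5| + |23.4| = 16.5 + 23.4 = 39.9
7: |-28.7| + |-30.8| = 28.7 + 30.8 = 59.5
8: |-28.9| + |-22.2| = 28.9 + 22.2 = 51.1
9: |-27.5| + |-14.4| = 27.5 + 14.4 = 41.9
10: |-25.8| + |-6.4| = 25.8 + 6.4 = 32.2
11: |-16.4| + |11.7| = 16.4 + 11.7 = 28.1
12: |-26.2| + |-19.9| = 26.2 + 19.9 = 46.1
Sorted: 1 (17.4) < 11 (28.1) < 10 (32.2) < 5 (35.4) < …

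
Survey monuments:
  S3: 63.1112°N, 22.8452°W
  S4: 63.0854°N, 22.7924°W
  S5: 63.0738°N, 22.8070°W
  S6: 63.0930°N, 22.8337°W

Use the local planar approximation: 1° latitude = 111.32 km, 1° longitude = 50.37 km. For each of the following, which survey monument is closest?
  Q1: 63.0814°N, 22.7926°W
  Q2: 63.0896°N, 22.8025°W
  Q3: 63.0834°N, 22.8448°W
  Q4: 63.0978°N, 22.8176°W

Q1 at 63.0814°N, 22.7926°W:
  S3: √((0.0298·111.32)² + (-0.0526·50.37)²) = √(11.004718 + 7.019649) = 4.2455 km
  S4: √((0.0040·111.32)² + (0.0002·50.37)²) = √(0.198274 + 0.000101) = 0.4454 km
  S5: √((-0.0076·111.32)² + (-0.0144·50.37)²) = √(0.715770 + 0.526101) = 1.1144 km
  S6: √((0.0116·111.32)² + (-0.0411·50.37)²) = √(1.667487 + 4.285757) = 2.4399 km
  → nearest: S4 (0.4454 km)
Q2 at 63.0896°N, 22.8025°W:
  S3: √((0.0216·111.32)² + (-0.0427·50.37)²) = √(5.781678 + 4.625936) = 3.2261 km
  S4: √((-0.0042·111.32)² + (0.0101·50.37)²) = √(0.218597 + 0.258813) = 0.6909 km
  S5: √((-0.0158·111.32)² + (-0.0045·50.37)²) = √(3.093574 + 0.051377) = 1.7734 km
  S6: √((0.0034·111.32)² + (-0.0312·50.37)²) = √(0.143253 + 2.469751) = 1.6165 km
  → nearest: S4 (0.6909 km)
Q3 at 63.0834°N, 22.8448°W:
  S3: √((0.0278·111.32)² + (-0.0004·50.37)²) = √(9.577143 + 0.000406) = 3.0948 km
  S4: √((0.0020·111.32)² + (0.0524·50.37)²) = √(0.049569 + 6.966369) = 2.6488 km
  S5: √((-0.0096·111.32)² + (0.0378·50.37)²) = √(1.142060 + 3.625163) = 2.1834 km
  S6: √((0.0096·111.32)² + (0.0111·50.37)²) = √(1.142060 + 0.312601) = 1.2061 km
  → nearest: S6 (1.2061 km)
Q4 at 63.0978°N, 22.8176°W:
  S3: √((0.0134·111.32)² + (-0.0276·50.37)²) = √(2.225133 + 1.932689) = 2.0391 km
  S4: √((-0.0124·111.32)² + (0.0252·50.37)²) = √(1.905416 + 1.611183) = 1.8753 km
  S5: √((-0.0240·111.32)² + (0.0106·50.37)²) = √(7.137874 + 0.285073) = 2.7245 km
  S6: √((-0.0048·111.32)² + (-0.0161·50.37)²) = √(0.285515 + 0.657651) = 0.9712 km
  → nearest: S6 (0.9712 km)

Q1→S4; Q2→S4; Q3→S6; Q4→S6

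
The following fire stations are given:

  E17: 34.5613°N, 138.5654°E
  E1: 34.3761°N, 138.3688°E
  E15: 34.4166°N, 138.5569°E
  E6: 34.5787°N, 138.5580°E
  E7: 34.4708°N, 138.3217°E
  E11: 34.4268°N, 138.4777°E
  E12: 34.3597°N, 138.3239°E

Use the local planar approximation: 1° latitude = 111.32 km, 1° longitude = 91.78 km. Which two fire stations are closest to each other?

Pairwise distances:
E17–E1: √((-0.1852·111.32)² + (-0.1966·91.78)²) = √(425.038588 + 325.584059) = 27.3975 km
E17–E15: √((-0.1447·111.32)² + (-0.0085·91.78)²) = √(259.467793 + 0.608603) = 16.1269 km
E17–E6: √((0.0174·111.32)² + (-0.0074·91.78)²) = √(3.751845 + 0.461275) = 2.0526 km
E17–E7: √((-0.0905·111.32)² + (-0.2437·91.78)²) = √(101.494744 + 500.273116) = 24.5310 km
E17–E11: √((-0.1345·111.32)² + (-0.0877·91.78)²) = √(224.176954 + 64.788107) = 16.9990 km
E17–E12: √((-0.2016·111.32)² + (-0.2415·91.78)²) = √(503.648391 + 491.281462) = 31.5425 km
E1–E15: √((0.0405·111.32)² + (0.1881·91.78)²) = √(20.326212 + 298.039412) = 17.8428 km
E1–E6: √((0.2026·111.32)² + (0.1892·91.78)²) = √(508.657295 + 301.535446) = 28.4639 km
E1–E7: √((0.0947·111.32)² + (-0.0471·91.78)²) = √(111.133848 + 18.686928) = 11.3939 km
E1–E11: √((0.0507·111.32)² + (0.1089·91.78)²) = √(31.853878 + 99.896867) = 11.4783 km
E1–E12: √((-0.0164·111.32)² + (-0.0449·91.78)²) = √(3.332991 + 16.981998) = 4.5072 km
E15–E6: √((0.1621·111.32)² + (0.0011·91.78)²) = √(325.621014 + 0.010193) = 18.0453 km
E15–E7: √((0.0542·111.32)² + (-0.2352·91.78)²) = √(36.403653 + 465.983717) = 22.4140 km
E15–E11: √((0.0102·111.32)² + (-0.0792·91.78)²) = √(1.289278 + 52.838012) = 7.3571 km
E15–E12: √((-0.0569·111.32)² + (-0.2330·91.78)²) = √(40.120924 + 457.307105) = 22.3031 km
E6–E7: √((-0.1079·111.32)² + (-0.2363·91.78)²) = √(144.274403 + 470.352601) = 24.7917 km
E6–E11: √((-0.1519·111.32)² + (-0.0803·91.78)²) = √(285.931461 + 54.315927) = 18.4458 km
E6–E12: √((-0.2190·111.32)² + (-0.2341·91.78)²) = √(594.339542 + 461.635219) = 32.4958 km
E7–E11: √((-0.0440·111.32)² + (0.1560·91.78)²) = √(23.991188 + 204.995961) = 15.1323 km
E7–E12: √((-0.1111·111.32)² + (0.0022·91.78)²) = √(152.958816 + 0.040770) = 12.3693 km
E11–E12: √((-0.0671·111.32)² + (-0.1538·91.78)²) = √(55.794506 + 199.254793) = 15.9703 km
Closest pair: E17–E6 at 2.0526 km.

E17 and E6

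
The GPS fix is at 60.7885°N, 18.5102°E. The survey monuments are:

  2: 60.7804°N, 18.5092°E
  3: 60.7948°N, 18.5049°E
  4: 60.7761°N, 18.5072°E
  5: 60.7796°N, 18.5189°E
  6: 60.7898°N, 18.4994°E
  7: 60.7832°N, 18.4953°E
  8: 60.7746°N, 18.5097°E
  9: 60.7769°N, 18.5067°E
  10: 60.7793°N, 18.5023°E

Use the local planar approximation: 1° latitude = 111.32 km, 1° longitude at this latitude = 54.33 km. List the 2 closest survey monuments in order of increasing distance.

Distances from 60.7885°N, 18.5102°E:
2: 0.9033 km
3: 0.7581 km
4: 1.3900 km
5: 1.0977 km
6: 0.6043 km
7: 1.0017 km
8: 1.5476 km
9: 1.3052 km
10: 1.1104 km
Sorted: 6 (0.6043 km) < 3 (0.7581 km) < 2 (0.9033 km) < 7 (1.0017 km) < …

6, 3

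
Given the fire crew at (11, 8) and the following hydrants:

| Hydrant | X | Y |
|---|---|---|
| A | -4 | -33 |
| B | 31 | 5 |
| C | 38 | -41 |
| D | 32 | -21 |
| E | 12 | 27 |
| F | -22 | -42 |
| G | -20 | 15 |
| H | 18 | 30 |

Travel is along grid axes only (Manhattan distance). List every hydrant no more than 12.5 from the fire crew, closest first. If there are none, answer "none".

none

Distances from (11, 8):
A: |-15| + |-41| = 15 + 41 = 56
B: |20| + |-3| = 20 + 3 = 23
C: |27| + |-49| = 27 + 49 = 76
D: |21| + |-29| = 21 + 29 = 50
E: |1| + |19| = 1 + 19 = 20
F: |-33| + |-50| = 33 + 50 = 83
G: |-31| + |7| = 31 + 7 = 38
H: |7| + |22| = 7 + 22 = 29
Threshold 12.5: none within range.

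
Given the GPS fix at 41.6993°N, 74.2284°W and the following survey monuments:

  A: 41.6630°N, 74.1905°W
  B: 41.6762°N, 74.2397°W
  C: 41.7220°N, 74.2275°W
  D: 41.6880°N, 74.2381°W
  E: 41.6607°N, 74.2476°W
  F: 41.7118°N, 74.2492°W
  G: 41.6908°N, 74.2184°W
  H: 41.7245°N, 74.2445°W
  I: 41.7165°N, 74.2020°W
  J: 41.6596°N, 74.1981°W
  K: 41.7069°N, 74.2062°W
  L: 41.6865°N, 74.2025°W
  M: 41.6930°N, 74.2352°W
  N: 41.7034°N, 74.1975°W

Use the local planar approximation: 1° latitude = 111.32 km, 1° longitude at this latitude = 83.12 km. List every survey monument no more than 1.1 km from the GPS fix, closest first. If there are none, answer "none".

M

Distances from 41.6993°N, 74.2284°W:
A: √((-0.0363·111.32)² + (0.0379·83.12)²) = √(16.329002 + 9.924062) = 5.1238 km
B: √((-0.0231·111.32)² + (-0.0113·83.12)²) = √(6.612571 + 0.882202) = 2.7377 km
C: √((0.0227·111.32)² + (0.0009·83.12)²) = √(6.385547 + 0.005596) = 2.5281 km
D: √((-0.0113·111.32)² + (-0.0097·83.12)²) = √(1.582353 + 0.650062) = 1.4941 km
E: √((-0.0386·111.32)² + (-0.0192·83.12)²) = √(18.463796 + 2.546910) = 4.5837 km
F: √((0.0125·111.32)² + (-0.0208·83.12)²) = √(1.936272 + 2.989081) = 2.2193 km
G: √((-0.0085·111.32)² + (0.0100·83.12)²) = √(0.895332 + 0.690893) = 1.2595 km
H: √((0.0252·111.32)² + (-0.0161·83.12)²) = √(7.869506 + 1.790865) = 3.1081 km
I: √((0.0172·111.32)² + (0.0264·83.12)²) = √(3.666091 + 4.815251) = 2.9123 km
J: √((-0.0397·111.32)² + (0.0303·83.12)²) = √(19.531132 + 6.343024) = 5.0867 km
K: √((0.0076·111.32)² + (0.0222·83.12)²) = √(0.715770 + 3.404999) = 2.0300 km
L: √((-0.0128·111.32)² + (0.0259·83.12)²) = √(2.030329 + 4.634582) = 2.5816 km
M: √((-0.0063·111.32)² + (-0.0068·83.12)²) = √(0.491844 + 0.319469) = 0.9007 km
N: √((0.0041·111.32)² + (0.0309·83.12)²) = √(0.208312 + 6.596720) = 2.6086 km
Threshold 1.1 km: M (0.9007 km) is within range.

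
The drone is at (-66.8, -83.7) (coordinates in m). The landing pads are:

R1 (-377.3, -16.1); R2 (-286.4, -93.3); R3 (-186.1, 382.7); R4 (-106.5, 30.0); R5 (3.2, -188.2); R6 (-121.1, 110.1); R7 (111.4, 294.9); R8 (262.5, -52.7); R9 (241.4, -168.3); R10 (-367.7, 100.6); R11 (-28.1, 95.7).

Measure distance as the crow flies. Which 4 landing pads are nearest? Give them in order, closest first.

R4, R5, R11, R6

Distances from (-66.8, -83.7):
R1: √((-310.5)² + (67.6)²) = √(96410.250 + 4569.760) = 317.8 m
R2: √((-219.6)² + (-9.6)²) = √(48224.160 + 92.160) = 219.8 m
R3: √((-119.3)² + (466.4)²) = √(14232.490 + 217528.960) = 481.4 m
R4: √((-39.7)² + (113.7)²) = √(1576.090 + 12927.690) = 120.4 m
R5: √((70.0)² + (-104.5)²) = √(4900.000 + 10920.250) = 125.8 m
R6: √((-54.3)² + (193.8)²) = √(2948.490 + 37558.440) = 201.3 m
R7: √((178.2)² + (378.6)²) = √(31755.240 + 143337.960) = 418.4 m
R8: √((329.3)² + (31.0)²) = √(108438.490 + 961.000) = 330.8 m
R9: √((308.2)² + (-84.6)²) = √(94987.240 + 7157.160) = 319.6 m
R10: √((-300.9)² + (184.3)²) = √(90540.810 + 33966.490) = 352.9 m
R11: √((38.7)² + (179.4)²) = √(1497.690 + 32184.360) = 183.5 m
Sorted: R4 (120.4 m) < R5 (125.8 m) < R11 (183.5 m) < R6 (201.3 m) < R2 (219.8 m) < R1 (317.8 m) < …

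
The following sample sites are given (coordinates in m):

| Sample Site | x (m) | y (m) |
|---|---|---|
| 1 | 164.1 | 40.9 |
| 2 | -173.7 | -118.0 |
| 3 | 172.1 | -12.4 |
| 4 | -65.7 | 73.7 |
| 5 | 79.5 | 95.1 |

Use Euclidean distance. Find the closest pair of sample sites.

Pairwise distances:
1–2: 373.3 m
1–3: 53.9 m
1–4: 232.1 m
1–5: 100.5 m
2–3: 361.6 m
2–4: 220.0 m
2–5: 330.9 m
3–4: 252.9 m
3–5: 141.9 m
4–5: 146.8 m
Closest pair: 1–3 at 53.9 m.

1 and 3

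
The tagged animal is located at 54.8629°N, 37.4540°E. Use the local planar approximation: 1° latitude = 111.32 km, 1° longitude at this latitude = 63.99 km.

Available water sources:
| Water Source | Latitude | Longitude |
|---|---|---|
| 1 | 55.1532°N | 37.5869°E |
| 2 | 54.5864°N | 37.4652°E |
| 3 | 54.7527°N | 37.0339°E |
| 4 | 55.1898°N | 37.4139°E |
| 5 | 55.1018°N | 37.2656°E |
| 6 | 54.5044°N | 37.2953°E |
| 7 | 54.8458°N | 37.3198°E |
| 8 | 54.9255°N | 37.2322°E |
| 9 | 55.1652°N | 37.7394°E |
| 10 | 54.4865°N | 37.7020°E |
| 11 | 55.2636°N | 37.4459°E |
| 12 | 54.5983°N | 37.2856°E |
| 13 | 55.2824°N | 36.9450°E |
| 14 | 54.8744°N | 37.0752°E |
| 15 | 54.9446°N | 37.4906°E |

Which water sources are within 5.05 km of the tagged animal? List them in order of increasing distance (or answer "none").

none

Distances from 54.8629°N, 37.4540°E:
1: 33.4165 km
2: 30.7883 km
3: 29.5490 km
4: 36.4809 km
5: 29.1993 km
6: 41.1800 km
7: 8.7959 km
8: 15.8115 km
9: 38.2882 km
10: 44.8054 km
11: 44.6089 km
12: 31.3645 km
13: 56.9354 km
14: 24.2732 km
15: 9.3916 km
Threshold 5.05 km: none within range.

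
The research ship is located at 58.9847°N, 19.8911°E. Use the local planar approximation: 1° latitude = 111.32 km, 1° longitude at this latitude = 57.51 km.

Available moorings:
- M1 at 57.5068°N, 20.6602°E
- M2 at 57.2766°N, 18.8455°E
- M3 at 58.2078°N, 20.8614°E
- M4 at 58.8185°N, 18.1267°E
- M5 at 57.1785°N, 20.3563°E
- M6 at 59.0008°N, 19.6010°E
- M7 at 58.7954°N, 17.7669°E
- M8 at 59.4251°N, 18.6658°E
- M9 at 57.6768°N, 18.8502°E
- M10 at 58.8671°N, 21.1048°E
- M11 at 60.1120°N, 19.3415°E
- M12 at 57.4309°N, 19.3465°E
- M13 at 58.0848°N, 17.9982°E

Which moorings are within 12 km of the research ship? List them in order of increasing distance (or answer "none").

Distances from 58.9847°N, 19.8911°E:
M1: √((-1.4779·111.32)² + (0.7691·57.51)²) = √(27066.773805 + 1956.376142) = 170.3618 km
M2: √((-1.7081·111.32)² + (-1.0456·57.51)²) = √(36155.384186 + 3615.912265) = 199.4274 km
M3: √((-0.7769·111.32)² + (0.9703·57.51)²) = √(7479.570124 + 3113.857959) = 102.9244 km
M4: √((-0.1662·111.32)² + (-1.7644·57.51)²) = √(342.301210 + 10296.291594) = 103.1436 km
M5: √((-1.8062·111.32)² + (0.4652·57.51)²) = √(40427.610348 + 715.757895) = 202.8383 km
M6: √((0.0161·111.32)² + (-0.2901·57.51)²) = √(3.212167 + 278.344211) = 16.7796 km
M7: √((-0.1893·111.32)² + (-2.1242·57.51)²) = √(444.066103 + 14923.735533) = 123.9669 km
M8: √((0.4404·111.32)² + (-1.2253·57.51)²) = √(2403.482786 + 4965.598512) = 85.8434 km
M9: √((-1.3079·111.32)² + (-1.0409·57.51)²) = √(21198.028655 + 3583.478080) = 157.4214 km
M10: √((-0.1176·111.32)² + (1.2137·57.51)²) = √(171.380355 + 4872.024225) = 71.0169 km
M11: √((1.1273·111.32)² + (-0.5496·57.51)²) = √(15748.000116 + 999.033803) = 129.4103 km
M12: √((-1.5538·111.32)² + (-0.5446·57.51)²) = √(29918.280496 + 980.939017) = 175.7817 km
M13: √((-0.8999·111.32)² + (-1.8929·57.51)²) = √(10035.404882 + 11850.647432) = 147.9394 km
Threshold 12 km: none within range.

none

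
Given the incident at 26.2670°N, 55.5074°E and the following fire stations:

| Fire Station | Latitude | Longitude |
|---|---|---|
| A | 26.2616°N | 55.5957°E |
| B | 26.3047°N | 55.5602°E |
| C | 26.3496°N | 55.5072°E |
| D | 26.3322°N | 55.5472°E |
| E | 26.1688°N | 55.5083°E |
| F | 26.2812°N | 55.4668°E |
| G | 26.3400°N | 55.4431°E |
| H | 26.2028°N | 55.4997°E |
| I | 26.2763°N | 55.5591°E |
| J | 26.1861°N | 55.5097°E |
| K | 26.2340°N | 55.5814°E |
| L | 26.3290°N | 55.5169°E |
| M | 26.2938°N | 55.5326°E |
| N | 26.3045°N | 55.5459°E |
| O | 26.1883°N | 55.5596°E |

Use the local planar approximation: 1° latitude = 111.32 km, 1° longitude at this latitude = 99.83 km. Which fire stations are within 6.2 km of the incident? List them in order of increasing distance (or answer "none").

Distances from 26.2670°N, 55.5074°E:
A: √((-0.0054·111.32)² + (0.0883·99.83)²) = √(0.361355 + 77.704031) = 8.8355 km
B: √((0.0377·111.32)² + (0.0528·99.83)²) = √(17.612828 + 27.783694) = 6.7377 km
C: √((0.0826·111.32)² + (-0.0002·99.83)²) = √(84.548613 + 0.000399) = 9.1951 km
D: √((0.0652·111.32)² + (0.0398·99.83)²) = √(52.679493 + 15.786588) = 8.2744 km
E: √((-0.0982·111.32)² + (0.0009·99.83)²) = √(119.500403 + 0.008072) = 10.9320 km
F: √((0.0142·111.32)² + (-0.0406·99.83)²) = √(2.498752 + 16.427603) = 4.3504 km
G: √((0.0730·111.32)² + (-0.0643·99.83)²) = √(66.037727 + 41.204447) = 10.3558 km
H: √((-0.0642·111.32)² + (-0.0077·99.83)²) = √(51.075950 + 0.590886) = 7.1880 km
I: √((0.0093·111.32)² + (0.0517·99.83)²) = √(1.071796 + 26.638099) = 5.2640 km
J: √((-0.0809·111.32)² + (0.0023·99.83)²) = √(81.104218 + 0.052720) = 9.0087 km
K: √((-0.0330·111.32)² + (0.0740·99.83)²) = √(13.495043 + 54.573974) = 8.2504 km
L: √((0.0620·111.32)² + (0.0095·99.83)²) = √(47.635395 + 0.899434) = 6.9667 km
M: √((0.0268·111.32)² + (0.0252·99.83)²) = √(8.900532 + 6.328827) = 3.9025 km
N: √((0.0375·111.32)² + (0.0385·99.83)²) = √(17.426450 + 14.772146) = 5.6744 km
O: √((-0.0787·111.32)² + (0.0522·99.83)²) = √(76.753088 + 27.155834) = 10.1936 km
Threshold 6.2 km: M (3.9025 km), F (4.3504 km), I (5.2640 km), N (5.6744 km) are within range.

M, F, I, N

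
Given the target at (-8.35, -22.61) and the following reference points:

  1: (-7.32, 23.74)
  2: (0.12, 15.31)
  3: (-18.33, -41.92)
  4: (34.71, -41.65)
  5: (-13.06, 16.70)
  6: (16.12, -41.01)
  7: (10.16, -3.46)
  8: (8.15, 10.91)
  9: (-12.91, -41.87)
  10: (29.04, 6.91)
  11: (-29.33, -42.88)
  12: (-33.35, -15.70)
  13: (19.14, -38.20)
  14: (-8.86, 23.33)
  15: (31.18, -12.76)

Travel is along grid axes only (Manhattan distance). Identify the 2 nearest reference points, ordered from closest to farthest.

Distances from (-8.35, -22.61):
1: |1.03| + |46.35| = 1.03 + 46.35 = 47.38
2: |8.47| + |37.92| = 8.47 + 37.92 = 46.39
3: |-9.98| + |-19.31| = 9.98 + 19.31 = 29.29
4: |43.06| + |-19.04| = 43.06 + 19.04 = 62.10
5: |-4.71| + |39.31| = 4.71 + 39.31 = 44.02
6: |24.47| + |-18.40| = 24.47 + 18.40 = 42.87
7: |18.51| + |19.15| = 18.51 + 19.15 = 37.66
8: |16.50| + |33.52| = 16.50 + 33.52 = 50.02
9: |-4.56| + |-19.26| = 4.56 + 19.26 = 23.82
10: |37.39| + |29.52| = 37.39 + 29.52 = 66.91
11: |-20.98| + |-20.27| = 20.98 + 20.27 = 41.25
12: |-25.00| + |6.91| = 25.00 + 6.91 = 31.91
13: |27.49| + |-15.59| = 27.49 + 15.59 = 43.08
14: |-0.51| + |45.94| = 0.51 + 45.94 = 46.45
15: |39.53| + |9.85| = 39.53 + 9.85 = 49.38
Sorted: 9 (23.82) < 3 (29.29) < 12 (31.91) < 7 (37.66) < …

9, 3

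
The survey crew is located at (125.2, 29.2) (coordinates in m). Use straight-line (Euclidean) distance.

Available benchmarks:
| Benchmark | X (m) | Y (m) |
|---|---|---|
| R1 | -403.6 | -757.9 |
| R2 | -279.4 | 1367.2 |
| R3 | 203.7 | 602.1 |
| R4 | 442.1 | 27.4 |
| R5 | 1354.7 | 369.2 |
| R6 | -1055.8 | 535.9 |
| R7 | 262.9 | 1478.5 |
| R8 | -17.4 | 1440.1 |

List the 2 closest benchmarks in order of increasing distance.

Distances from (125.2, 29.2):
R1: 948.2 m
R2: 1397.8 m
R3: 578.3 m
R4: 316.9 m
R5: 1275.6 m
R6: 1285.1 m
R7: 1455.8 m
R8: 1418.1 m
Sorted: R4 (316.9 m) < R3 (578.3 m) < R1 (948.2 m) < R5 (1275.6 m) < …

R4, R3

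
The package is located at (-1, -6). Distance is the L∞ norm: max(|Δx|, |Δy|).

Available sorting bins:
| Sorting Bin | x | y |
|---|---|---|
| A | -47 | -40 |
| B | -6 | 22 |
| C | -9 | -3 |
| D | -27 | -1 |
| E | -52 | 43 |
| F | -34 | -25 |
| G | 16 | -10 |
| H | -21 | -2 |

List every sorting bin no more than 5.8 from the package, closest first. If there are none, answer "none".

none

Distances from (-1, -6):
A: max(|-46|, |-34|) = 46
B: max(|-5|, |28|) = 28
C: max(|-8|, |3|) = 8
D: max(|-26|, |5|) = 26
E: max(|-51|, |49|) = 51
F: max(|-33|, |-19|) = 33
G: max(|17|, |-4|) = 17
H: max(|-20|, |4|) = 20
Threshold 5.8: none within range.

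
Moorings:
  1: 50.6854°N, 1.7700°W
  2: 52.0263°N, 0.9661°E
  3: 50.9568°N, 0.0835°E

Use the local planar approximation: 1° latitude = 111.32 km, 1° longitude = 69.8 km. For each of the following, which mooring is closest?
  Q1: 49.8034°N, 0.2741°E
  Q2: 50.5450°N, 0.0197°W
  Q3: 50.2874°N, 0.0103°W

Q1→3; Q2→3; Q3→3

Q1 at 49.8034°N, 0.2741°E:
  1: √((0.8820·111.32)² + (-2.0441·69.8)²) = √(9640.144984 + 20357.063048) = 173.1970 km
  2: √((2.2229·111.32)² + (0.6920·69.8)²) = √(61233.100048 + 2333.044563) = 252.1233 km
  3: √((1.1534·111.32)² + (-0.1906·69.8)²) = √(16485.658131 + 176.993223) = 129.0839 km
  → nearest: 3 (129.0839 km)
Q2 at 50.5450°N, 0.0197°W:
  1: √((0.1404·111.32)² + (-1.7503·69.8)²) = √(244.275894 + 14925.738580) = 123.1666 km
  2: √((1.4813·111.32)² + (0.9858·69.8)²) = √(27191.454620 + 4734.656462) = 178.6788 km
  3: √((0.4118·111.32)² + (0.1032·69.8)²) = √(2101.450090 + 51.888395) = 46.4041 km
  → nearest: 3 (46.4041 km)
Q3 at 50.2874°N, 0.0103°W:
  1: √((0.3980·111.32)² + (-1.7597·69.8)²) = √(1962.964925 + 15086.486668) = 130.5735 km
  2: √((1.7389·111.32)² + (0.9764·69.8)²) = √(37471.028204 + 4644.793243) = 205.2214 km
  3: √((0.6694·111.32)² + (0.0938·69.8)²) = √(5552.873902 + 42.866352) = 74.8047 km
  → nearest: 3 (74.8047 km)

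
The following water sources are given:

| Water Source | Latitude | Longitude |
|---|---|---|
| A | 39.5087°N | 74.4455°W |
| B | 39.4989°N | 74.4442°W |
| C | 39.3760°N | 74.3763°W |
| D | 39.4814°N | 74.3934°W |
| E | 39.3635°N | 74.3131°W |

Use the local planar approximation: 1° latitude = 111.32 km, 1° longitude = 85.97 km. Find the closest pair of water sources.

Pairwise distances:
A–B: √((-0.0098·111.32)² + (0.0013·85.97)²) = √(1.190141 + 0.012491) = 1.0966 km
B–D: √((-0.0175·111.32)² + (0.0508·85.97)²) = √(3.795094 + 19.073100) = 4.7821 km
A–D: √((-0.0273·111.32)² + (0.0521·85.97)²) = √(9.235740 + 20.061772) = 5.4127 km
C–E: √((-0.0125·111.32)² + (0.0632·85.97)²) = √(1.936272 + 29.520792) = 5.6087 km
C–D: √((0.1054·111.32)² + (-0.0171·85.97)²) = √(137.666293 + 2.161156) = 11.8249 km
D–E: √((-0.1179·111.32)² + (0.0803·85.97)²) = √(172.255860 + 47.656807) = 14.8295 km
B–C: √((-0.1229·111.32)² + (0.0679·85.97)²) = √(187.176000 + 34.074807) = 14.8745 km
A–C: √((-0.1327·111.32)² + (0.0692·85.97)²) = √(218.216829 + 35.392076) = 15.9251 km
B–E: √((-0.1354·111.32)² + (0.1311·85.97)²) = √(227.187129 + 127.027935) = 18.8206 km
A–E: √((-0.1452·111.32)² + (0.1324·85.97)²) = √(261.264034 + 129.559667) = 19.7693 km
Closest pair: A–B at 1.0966 km.

A and B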